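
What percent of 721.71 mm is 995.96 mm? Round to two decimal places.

995.96 mm ÷ 721.71 mm ≈ 138.00%.

138.00%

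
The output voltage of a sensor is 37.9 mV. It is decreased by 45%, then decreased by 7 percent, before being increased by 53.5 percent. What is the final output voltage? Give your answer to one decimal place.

45% decrease: 37.9 × 0.55 = 20.845.
After the 7% decrease: 20.845 × 0.93 = 19.38585.
53.5% increase: 19.38585 × 1.535 = 29.75727975 ≈ 29.8.

29.8 mV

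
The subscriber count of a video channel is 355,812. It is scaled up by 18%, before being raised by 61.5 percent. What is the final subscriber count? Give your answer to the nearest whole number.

678,071

Each change multiplies by a factor: 1.18 × 1.615 = 1.9057.
355,812 × 1.9057 = 678070.9284 ≈ 678,071.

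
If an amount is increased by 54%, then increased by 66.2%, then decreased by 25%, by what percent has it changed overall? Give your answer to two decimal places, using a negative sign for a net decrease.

A 54% increase multiplies by 1.54.
Then a 66.2% increase: 1.54 × 1.662 = 2.55948.
Then a 25% decrease: 2.55948 × 0.75 = 1.91961.
Overall factor 1.91961, i.e. 91.96%.

91.96%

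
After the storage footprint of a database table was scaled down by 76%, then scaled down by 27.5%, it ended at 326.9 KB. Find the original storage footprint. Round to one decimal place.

Undoing the 27.5% decrease: 326.9 ÷ 0.725 ≈ 450.896552.
Undoing the 76% decrease: 450.896552 ÷ 0.24 ≈ 1,878.7 KB.

1,878.7 KB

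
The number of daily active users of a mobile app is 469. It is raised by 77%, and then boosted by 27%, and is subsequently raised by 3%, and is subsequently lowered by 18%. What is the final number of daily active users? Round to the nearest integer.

890

Each change multiplies by a factor: 1.77 × 1.27 × 1.03 × 0.82 = 1.89857634.
469 × 1.89857634 = 890.43230346 ≈ 890.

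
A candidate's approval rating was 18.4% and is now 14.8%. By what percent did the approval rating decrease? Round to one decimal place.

19.6%

The change is 14.8 − 18.4 = -3.6 percentage points.
Relative to the original 18.4%, that is -3.6 ÷ 18.4 ≈ -19.6%.
So the approval rating fell by 19.6%.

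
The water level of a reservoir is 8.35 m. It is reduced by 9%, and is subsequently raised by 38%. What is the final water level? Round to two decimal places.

9% decrease: 8.35 × 0.91 = 7.5985.
Apply the 38% increase: 7.5985 × 1.38 = 10.48593 ≈ 10.49.

10.49 m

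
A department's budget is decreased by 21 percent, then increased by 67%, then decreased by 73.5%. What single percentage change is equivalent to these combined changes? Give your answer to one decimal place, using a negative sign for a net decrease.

The combined multiplier is 0.79 × 1.67 × 0.265 = 0.3496145.
That corresponds to a decrease of 65.0%.

-65.0%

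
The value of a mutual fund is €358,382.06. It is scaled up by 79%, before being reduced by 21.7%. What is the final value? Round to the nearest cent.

€502,297.54

After the 79% increase: €358,382.06 × 1.79 = €641503.8874.
Apply the 21.7% decrease: €641503.8874 × 0.783 = €502297.5438342 ≈ €502,297.54.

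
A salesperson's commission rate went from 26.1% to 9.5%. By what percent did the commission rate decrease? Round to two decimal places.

The change is 9.5 − 26.1 = -16.6 percentage points.
Relative to the original 26.1%, that is -16.6 ÷ 26.1 ≈ -63.60%.
So the commission rate fell by 63.60%.

63.60%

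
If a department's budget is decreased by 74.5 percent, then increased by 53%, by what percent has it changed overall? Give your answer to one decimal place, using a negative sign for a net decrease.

The combined multiplier is 0.255 × 1.53 = 0.39015.
That corresponds to a decrease of 61.0%.

-61.0%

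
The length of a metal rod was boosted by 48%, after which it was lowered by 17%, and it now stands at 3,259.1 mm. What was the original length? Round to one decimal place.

Undoing the 17% decrease: 3,259.1 ÷ 0.83 ≈ 3926.626506.
Undoing the 48% increase: 3926.626506 ÷ 1.48 ≈ 2,653.1 mm.

2,653.1 mm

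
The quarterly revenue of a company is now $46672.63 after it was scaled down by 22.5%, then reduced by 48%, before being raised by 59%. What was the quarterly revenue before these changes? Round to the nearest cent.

Undoing the 59% increase: $46672.63 ÷ 1.59 ≈ $29353.855346.
Undoing the 48% decrease: $29353.855346 ÷ 0.52 ≈ $56449.721819.
Undoing the 22.5% decrease: $56449.721819 ÷ 0.775 ≈ $72838.35.

$72838.35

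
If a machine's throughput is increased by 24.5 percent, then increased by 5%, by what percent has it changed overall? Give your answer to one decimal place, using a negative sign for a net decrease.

The combined multiplier is 1.245 × 1.05 = 1.30725.
That corresponds to an increase of 30.7%.

30.7%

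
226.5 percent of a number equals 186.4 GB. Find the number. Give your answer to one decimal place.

82.3 GB

186.4 GB ÷ 2.265 ≈ 82.3 GB.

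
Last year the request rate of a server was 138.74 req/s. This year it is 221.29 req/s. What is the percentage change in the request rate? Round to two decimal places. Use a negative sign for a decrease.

Change: 221.29 − 138.74 = 82.55.
Relative to the original: 82.55 ÷ 138.74 ≈ 59.50%.

59.50%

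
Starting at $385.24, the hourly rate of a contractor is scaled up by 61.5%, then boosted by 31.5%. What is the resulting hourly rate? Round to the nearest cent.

61.5% increase: $385.24 × 1.615 = $622.1626.
Apply the 31.5% increase: $622.1626 × 1.315 = $818.143819 ≈ $818.14.

$818.14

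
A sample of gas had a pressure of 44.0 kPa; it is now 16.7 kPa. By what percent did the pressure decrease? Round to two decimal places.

62.05%

Change: 16.7 − 44.0 = -27.3.
Relative to the original: -27.3 ÷ 44.0 ≈ -62.05%.
So the pressure decreased by 62.05%.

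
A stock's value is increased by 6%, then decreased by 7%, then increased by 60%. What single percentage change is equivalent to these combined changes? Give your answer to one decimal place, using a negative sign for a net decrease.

The combined multiplier is 1.06 × 0.93 × 1.6 = 1.57728.
That corresponds to an increase of 57.7%.

57.7%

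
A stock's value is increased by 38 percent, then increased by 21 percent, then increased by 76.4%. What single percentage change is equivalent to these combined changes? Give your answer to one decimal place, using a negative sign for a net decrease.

194.6%

A 38% increase multiplies by 1.38.
Then a 21% increase: 1.38 × 1.21 = 1.6698.
Then a 76.4% increase: 1.6698 × 1.764 = 2.9455272.
Overall factor 2.9455272, i.e. 194.6%.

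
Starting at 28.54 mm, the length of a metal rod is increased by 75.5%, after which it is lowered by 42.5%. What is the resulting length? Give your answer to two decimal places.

Each change multiplies by a factor: 1.755 × 0.575 = 1.009125.
28.54 × 1.009125 = 28.8004275 ≈ 28.80.

28.80 mm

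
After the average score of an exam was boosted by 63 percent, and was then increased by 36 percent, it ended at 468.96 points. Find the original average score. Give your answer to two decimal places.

211.55 points

The overall multiplier applied was 1.63 × 1.36 = 2.2168.
So the original average score was 468.96 ÷ 2.2168 ≈ 211.55 points.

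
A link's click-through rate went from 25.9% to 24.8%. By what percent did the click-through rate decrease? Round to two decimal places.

4.25%

The change is 24.8 − 25.9 = -1.1 percentage points.
Relative to the original 25.9%, that is -1.1 ÷ 25.9 ≈ -4.25%.
So the click-through rate fell by 4.25%.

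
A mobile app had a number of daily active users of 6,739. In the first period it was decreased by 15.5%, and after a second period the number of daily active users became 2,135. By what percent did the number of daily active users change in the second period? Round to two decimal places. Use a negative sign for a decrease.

After the first period: 6,739 × 0.845 = 5694.455.
Second-period multiplier: 2,135 ÷ 5694.455 ≈ 0.374926.
That is a change of -62.51%.

-62.51%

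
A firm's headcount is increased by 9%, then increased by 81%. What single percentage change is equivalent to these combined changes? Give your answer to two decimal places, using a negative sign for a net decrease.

97.29%

The combined multiplier is 1.09 × 1.81 = 1.9729.
That corresponds to an increase of 97.29%.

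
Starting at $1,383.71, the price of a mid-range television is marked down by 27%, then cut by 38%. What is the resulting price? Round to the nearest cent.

$626.27

Each change multiplies by a factor: 0.73 × 0.62 = 0.4526.
$1,383.71 × 0.4526 = $626.267146 ≈ $626.27.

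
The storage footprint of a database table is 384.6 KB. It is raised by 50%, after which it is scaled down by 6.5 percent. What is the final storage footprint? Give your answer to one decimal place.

539.4 KB

Each change multiplies by a factor: 1.5 × 0.935 = 1.4025.
384.6 × 1.4025 = 539.4015 ≈ 539.4.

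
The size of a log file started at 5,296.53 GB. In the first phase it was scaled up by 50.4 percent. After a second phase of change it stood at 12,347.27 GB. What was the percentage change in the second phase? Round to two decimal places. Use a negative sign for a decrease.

After the first phase: 5,296.53 × 1.504 = 7965.98112.
Second-phase multiplier: 12,347.27 ÷ 7965.98112 ≈ 1.55.
That is a change of 55.00%.

55.00%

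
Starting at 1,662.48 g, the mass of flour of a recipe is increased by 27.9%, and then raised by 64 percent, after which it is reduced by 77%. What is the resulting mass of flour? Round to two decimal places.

802.04 g

Each change multiplies by a factor: 1.279 × 1.64 × 0.23 = 0.4824388.
1,662.48 × 0.4824388 = 802.044856224 ≈ 802.04.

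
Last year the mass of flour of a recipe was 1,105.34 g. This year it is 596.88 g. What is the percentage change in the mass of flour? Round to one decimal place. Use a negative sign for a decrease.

-46.0%

Change: 596.88 − 1,105.34 = -508.46.
Relative to the original: -508.46 ÷ 1,105.34 ≈ -46.0%.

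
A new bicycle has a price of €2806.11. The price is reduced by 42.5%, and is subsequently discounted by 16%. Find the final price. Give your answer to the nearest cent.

€1355.35

Each change multiplies by a factor: 0.575 × 0.84 = 0.483.
€2806.11 × 0.483 = €1355.35113 ≈ €1355.35.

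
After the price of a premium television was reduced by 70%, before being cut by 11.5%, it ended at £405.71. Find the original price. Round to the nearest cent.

Undoing the 11.5% decrease: £405.71 ÷ 0.885 ≈ £458.429379.
Undoing the 70% decrease: £458.429379 ÷ 0.3 ≈ £1528.10.

£1528.10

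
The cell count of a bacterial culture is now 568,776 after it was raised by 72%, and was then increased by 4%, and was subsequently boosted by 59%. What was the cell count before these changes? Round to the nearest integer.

Undoing the 59% increase: 568,776 ÷ 1.59 ≈ 357720.754717.
Undoing the 4% increase: 357720.754717 ÷ 1.04 ≈ 343962.264151.
Undoing the 72% increase: 343962.264151 ÷ 1.72 ≈ 199,978.

199,978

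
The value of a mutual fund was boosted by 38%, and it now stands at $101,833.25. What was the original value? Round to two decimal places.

The overall multiplier applied was 1.38.
So the original value was $101,833.25 ÷ 1.38 ≈ $73,792.21.

$73,792.21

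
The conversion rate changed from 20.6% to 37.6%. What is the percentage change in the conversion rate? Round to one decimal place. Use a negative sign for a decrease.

The change is 37.6 − 20.6 = 17.0 percentage points.
Relative to the original 20.6%, that is 17.0 ÷ 20.6 ≈ 82.5%.

82.5%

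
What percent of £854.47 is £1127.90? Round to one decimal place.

132.0%

£1127.90 ÷ £854.47 ≈ 132.0%.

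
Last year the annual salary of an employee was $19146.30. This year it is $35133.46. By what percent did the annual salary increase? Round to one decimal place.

Change: $35133.46 − $19146.30 = $15987.16.
Relative to the original: $15987.16 ÷ $19146.30 ≈ 83.5%.
So the annual salary increased by 83.5%.

83.5%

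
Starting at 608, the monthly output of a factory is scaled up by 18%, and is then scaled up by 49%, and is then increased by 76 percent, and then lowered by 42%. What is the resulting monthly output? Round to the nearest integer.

Apply the 18% increase: 608 × 1.18 = 717.44.
After the 49% increase: 717.44 × 1.49 = 1068.9856.
76% increase: 1068.9856 × 1.76 = 1881.414656.
Apply the 42% decrease: 1881.414656 × 0.58 = 1091.22050048 ≈ 1091.

1091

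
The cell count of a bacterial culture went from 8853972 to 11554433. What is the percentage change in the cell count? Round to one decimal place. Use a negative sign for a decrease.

Change: 11554433 − 8853972 = 2700461.
Relative to the original: 2700461 ÷ 8853972 ≈ 30.5%.

30.5%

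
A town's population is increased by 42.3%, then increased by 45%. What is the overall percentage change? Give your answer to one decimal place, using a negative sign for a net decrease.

The combined multiplier is 1.423 × 1.45 = 2.06335.
That corresponds to an increase of 106.3%.

106.3%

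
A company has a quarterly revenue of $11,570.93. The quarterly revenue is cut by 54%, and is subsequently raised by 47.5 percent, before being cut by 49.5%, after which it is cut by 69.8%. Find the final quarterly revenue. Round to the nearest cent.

$1,197.34

Each change multiplies by a factor: 0.46 × 1.475 × 0.505 × 0.302 = 0.103478035.
$11,570.93 × 0.103478035 = $1197.33709952255 ≈ $1,197.34.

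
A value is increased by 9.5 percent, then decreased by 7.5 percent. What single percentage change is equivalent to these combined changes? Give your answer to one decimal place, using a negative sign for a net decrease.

A 9.5% increase multiplies by 1.095.
Then a 7.5% decrease: 1.095 × 0.925 = 1.012875.
Overall factor 1.012875, i.e. 1.3%.

1.3%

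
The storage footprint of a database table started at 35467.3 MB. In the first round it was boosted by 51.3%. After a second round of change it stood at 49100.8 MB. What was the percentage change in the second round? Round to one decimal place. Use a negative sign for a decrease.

-8.5%

After the first round: 35467.3 × 1.513 = 53662.0249.
Second-round multiplier: 49100.8 ÷ 53662.0249 ≈ 0.915.
That is a change of -8.5%.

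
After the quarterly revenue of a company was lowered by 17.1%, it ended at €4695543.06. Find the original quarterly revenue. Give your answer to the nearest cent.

€5664105.02

The overall multiplier applied was 0.829.
So the original quarterly revenue was €4695543.06 ÷ 0.829 ≈ €5664105.02.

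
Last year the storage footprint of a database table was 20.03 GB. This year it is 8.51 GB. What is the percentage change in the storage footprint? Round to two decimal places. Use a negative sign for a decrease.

-57.51%

Change: 8.51 − 20.03 = -11.52.
Relative to the original: -11.52 ÷ 20.03 ≈ -57.51%.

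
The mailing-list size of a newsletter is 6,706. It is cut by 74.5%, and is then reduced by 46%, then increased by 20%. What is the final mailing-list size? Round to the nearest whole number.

Apply the 74.5% decrease: 6,706 × 0.255 = 1710.03.
Apply the 46% decrease: 1710.03 × 0.54 = 923.4162.
Apply the 20% increase: 923.4162 × 1.2 = 1108.09944 ≈ 1,108.

1,108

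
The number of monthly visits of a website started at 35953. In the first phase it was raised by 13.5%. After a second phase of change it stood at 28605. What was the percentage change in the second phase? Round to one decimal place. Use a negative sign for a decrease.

-29.9%

After the first phase: 35953 × 1.135 = 40806.655.
Second-phase multiplier: 28605 ÷ 40806.655 ≈ 0.70099.
That is a change of -29.9%.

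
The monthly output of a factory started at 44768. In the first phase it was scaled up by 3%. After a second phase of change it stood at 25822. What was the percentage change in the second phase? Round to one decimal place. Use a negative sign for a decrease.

-44.0%

After the first phase: 44768 × 1.03 = 46111.04.
Second-phase multiplier: 25822 ÷ 46111.04 ≈ 0.56.
That is a change of -44.0%.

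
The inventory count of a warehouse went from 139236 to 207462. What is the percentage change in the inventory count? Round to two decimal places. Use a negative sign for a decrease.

Change: 207462 − 139236 = 68226.
Relative to the original: 68226 ÷ 139236 ≈ 49.00%.

49.00%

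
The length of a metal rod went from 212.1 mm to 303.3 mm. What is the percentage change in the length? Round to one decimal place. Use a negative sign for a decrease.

43.0%

Change: 303.3 − 212.1 = 91.2.
Relative to the original: 91.2 ÷ 212.1 ≈ 43.0%.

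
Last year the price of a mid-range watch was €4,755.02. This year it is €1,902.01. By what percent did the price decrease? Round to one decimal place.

Change: €1,902.01 − €4,755.02 = -€2,853.01.
Relative to the original: -€2,853.01 ÷ €4,755.02 ≈ -60.0%.
So the price decreased by 60.0%.

60.0%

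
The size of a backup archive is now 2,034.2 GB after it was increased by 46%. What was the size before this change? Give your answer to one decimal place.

The overall multiplier applied was 1.46.
So the original size was 2,034.2 ÷ 1.46 ≈ 1,393.3 GB.

1,393.3 GB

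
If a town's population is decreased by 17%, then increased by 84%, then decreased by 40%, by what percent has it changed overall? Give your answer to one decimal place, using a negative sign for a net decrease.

-8.4%

The combined multiplier is 0.83 × 1.84 × 0.6 = 0.91632.
That corresponds to a decrease of 8.4%.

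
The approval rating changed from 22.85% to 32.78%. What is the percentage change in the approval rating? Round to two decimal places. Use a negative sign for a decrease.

43.46%

The change is 32.78 − 22.85 = 9.93 percentage points.
Relative to the original 22.85%, that is 9.93 ÷ 22.85 ≈ 43.46%.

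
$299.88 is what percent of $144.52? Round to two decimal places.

207.50%

$299.88 ÷ $144.52 ≈ 207.50%.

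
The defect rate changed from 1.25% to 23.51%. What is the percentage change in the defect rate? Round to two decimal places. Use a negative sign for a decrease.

1780.80%

The change is 23.51 − 1.25 = 22.26 percentage points.
Relative to the original 1.25%, that is 22.26 ÷ 1.25 = 1780.80%.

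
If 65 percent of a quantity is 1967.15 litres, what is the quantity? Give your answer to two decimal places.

3026.38 litres

1967.15 litres ÷ 0.65 ≈ 3026.38 litres.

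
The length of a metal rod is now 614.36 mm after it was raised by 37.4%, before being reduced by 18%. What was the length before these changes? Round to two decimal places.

545.28 mm

The overall multiplier applied was 1.374 × 0.82 = 1.12668.
So the original length was 614.36 ÷ 1.12668 ≈ 545.28 mm.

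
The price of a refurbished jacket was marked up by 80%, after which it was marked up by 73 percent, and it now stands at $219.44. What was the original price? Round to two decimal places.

$70.47

Undoing the 73% increase: $219.44 ÷ 1.73 ≈ $126.843931.
Undoing the 80% increase: $126.843931 ÷ 1.8 ≈ $70.47.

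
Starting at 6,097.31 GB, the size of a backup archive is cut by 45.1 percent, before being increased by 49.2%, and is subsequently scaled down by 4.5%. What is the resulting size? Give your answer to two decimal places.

Each change multiplies by a factor: 0.549 × 1.492 × 0.955 = 0.78224814.
6,097.31 × 0.78224814 = 4769.6094065034 ≈ 4,769.61.

4,769.61 GB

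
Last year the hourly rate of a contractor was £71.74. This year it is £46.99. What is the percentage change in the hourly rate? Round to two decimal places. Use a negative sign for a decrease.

-34.50%

Change: £46.99 − £71.74 = -£24.75.
Relative to the original: -£24.75 ÷ £71.74 ≈ -34.50%.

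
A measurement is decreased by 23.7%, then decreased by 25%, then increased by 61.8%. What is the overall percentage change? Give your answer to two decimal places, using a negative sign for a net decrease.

The combined multiplier is 0.763 × 0.75 × 1.618 = 0.9259005.
That corresponds to a decrease of 7.41%.

-7.41%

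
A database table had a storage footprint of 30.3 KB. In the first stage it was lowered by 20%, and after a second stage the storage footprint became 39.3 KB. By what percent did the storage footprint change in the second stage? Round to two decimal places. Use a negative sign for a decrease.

62.13%

After the first stage: 30.3 × 0.8 = 24.24.
Second-stage multiplier: 39.3 ÷ 24.24 ≈ 1.621287.
That is a change of 62.13%.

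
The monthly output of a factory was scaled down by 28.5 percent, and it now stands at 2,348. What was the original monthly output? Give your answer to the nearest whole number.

The overall multiplier applied was 0.715.
So the original monthly output was 2,348 ÷ 0.715 ≈ 3,284.

3,284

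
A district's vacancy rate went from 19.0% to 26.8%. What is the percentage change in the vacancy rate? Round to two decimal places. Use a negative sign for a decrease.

The change is 26.8 − 19.0 = 7.8 percentage points.
Relative to the original 19.0%, that is 7.8 ÷ 19.0 ≈ 41.05%.

41.05%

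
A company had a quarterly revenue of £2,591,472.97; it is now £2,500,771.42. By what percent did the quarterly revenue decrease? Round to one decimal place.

3.5%

Change: £2,500,771.42 − £2,591,472.97 = -£90,701.55.
Relative to the original: -£90,701.55 ÷ £2,591,472.97 ≈ -3.5%.
So the quarterly revenue decreased by 3.5%.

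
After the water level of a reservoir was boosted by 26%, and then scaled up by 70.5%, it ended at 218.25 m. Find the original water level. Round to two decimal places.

101.59 m

The overall multiplier applied was 1.26 × 1.705 = 2.1483.
So the original water level was 218.25 ÷ 2.1483 ≈ 101.59 m.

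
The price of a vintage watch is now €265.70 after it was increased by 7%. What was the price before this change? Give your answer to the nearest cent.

€248.32

The overall multiplier applied was 1.07.
So the original price was €265.70 ÷ 1.07 ≈ €248.32.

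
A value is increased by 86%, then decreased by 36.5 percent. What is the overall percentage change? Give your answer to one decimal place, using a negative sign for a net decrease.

18.1%

The combined multiplier is 1.86 × 0.635 = 1.1811.
That corresponds to an increase of 18.1%.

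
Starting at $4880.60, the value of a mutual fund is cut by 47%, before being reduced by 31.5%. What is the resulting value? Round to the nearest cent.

$1771.90

47% decrease: $4880.60 × 0.53 = $2586.718.
Apply the 31.5% decrease: $2586.718 × 0.685 = $1771.90183 ≈ $1771.90.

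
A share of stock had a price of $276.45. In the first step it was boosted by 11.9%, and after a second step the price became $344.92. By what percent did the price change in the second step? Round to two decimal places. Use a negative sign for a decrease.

11.50%

After the first step: $276.45 × 1.119 = $309.34755.
Second-step multiplier: $344.92 ÷ $309.34755 ≈ 1.114992.
That is a change of 11.50%.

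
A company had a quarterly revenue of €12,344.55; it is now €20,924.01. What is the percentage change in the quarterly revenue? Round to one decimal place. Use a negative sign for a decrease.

69.5%

Change: €20,924.01 − €12,344.55 = €8,579.46.
Relative to the original: €8,579.46 ÷ €12,344.55 ≈ 69.5%.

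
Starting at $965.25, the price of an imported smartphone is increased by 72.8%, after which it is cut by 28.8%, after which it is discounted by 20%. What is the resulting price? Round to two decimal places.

Apply the 72.8% increase: $965.25 × 1.728 = $1667.952.
Apply the 28.8% decrease: $1667.952 × 0.712 = $1187.581824.
20% decrease: $1187.581824 × 0.8 = $950.0654592 ≈ $950.07.

$950.07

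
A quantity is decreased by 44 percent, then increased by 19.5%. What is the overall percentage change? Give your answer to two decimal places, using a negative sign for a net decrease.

-33.08%

A 44% decrease multiplies by 0.56.
Then a 19.5% increase: 0.56 × 1.195 = 0.6692.
Overall factor 0.6692, i.e. -33.08%.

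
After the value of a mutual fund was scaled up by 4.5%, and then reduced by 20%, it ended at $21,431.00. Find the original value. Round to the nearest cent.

$25,635.17

The overall multiplier applied was 1.045 × 0.8 = 0.836.
So the original value was $21,431.00 ÷ 0.836 ≈ $25,635.17.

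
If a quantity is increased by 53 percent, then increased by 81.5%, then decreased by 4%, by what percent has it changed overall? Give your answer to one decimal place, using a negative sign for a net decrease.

166.6%

A 53% increase multiplies by 1.53.
Then an 81.5% increase: 1.53 × 1.815 = 2.77695.
Then a 4% decrease: 2.77695 × 0.96 = 2.665872.
Overall factor 2.665872, i.e. 166.6%.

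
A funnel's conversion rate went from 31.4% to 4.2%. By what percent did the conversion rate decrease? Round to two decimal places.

86.62%

The change is 4.2 − 31.4 = -27.2 percentage points.
Relative to the original 31.4%, that is -27.2 ÷ 31.4 ≈ -86.62%.
So the conversion rate fell by 86.62%.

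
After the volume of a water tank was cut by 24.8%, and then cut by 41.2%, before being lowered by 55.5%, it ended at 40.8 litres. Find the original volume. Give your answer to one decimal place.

The overall multiplier applied was 0.752 × 0.588 × 0.445 = 0.19676832.
So the original volume was 40.8 ÷ 0.19676832 ≈ 207.4 litres.

207.4 litres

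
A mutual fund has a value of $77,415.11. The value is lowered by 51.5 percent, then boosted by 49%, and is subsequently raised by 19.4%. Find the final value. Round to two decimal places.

After the 51.5% decrease: $77,415.11 × 0.485 = $37546.32835.
Apply the 49% increase: $37546.32835 × 1.49 = $55944.0292415.
19.4% increase: $55944.0292415 × 1.194 = $66797.170914351 ≈ $66,797.17.

$66,797.17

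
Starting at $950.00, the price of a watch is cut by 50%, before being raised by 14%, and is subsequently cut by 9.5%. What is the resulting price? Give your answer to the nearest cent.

Each change multiplies by a factor: 0.5 × 1.14 × 0.905 = 0.51585.
$950.00 × 0.51585 = $490.0575 ≈ $490.06.

$490.06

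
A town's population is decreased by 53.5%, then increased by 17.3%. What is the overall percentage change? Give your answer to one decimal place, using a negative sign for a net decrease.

A 53.5% decrease multiplies by 0.465.
Then a 17.3% increase: 0.465 × 1.173 = 0.545445.
Overall factor 0.545445, i.e. -45.5%.

-45.5%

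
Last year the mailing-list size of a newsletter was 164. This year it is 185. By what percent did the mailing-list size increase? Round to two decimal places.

Change: 185 − 164 = 21.
Relative to the original: 21 ÷ 164 ≈ 12.80%.
So the mailing-list size increased by 12.80%.

12.80%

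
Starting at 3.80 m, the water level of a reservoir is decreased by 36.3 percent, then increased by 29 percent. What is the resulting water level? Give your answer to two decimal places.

3.12 m

Apply the 36.3% decrease: 3.80 × 0.637 = 2.4206.
After the 29% increase: 2.4206 × 1.29 = 3.122574 ≈ 3.12.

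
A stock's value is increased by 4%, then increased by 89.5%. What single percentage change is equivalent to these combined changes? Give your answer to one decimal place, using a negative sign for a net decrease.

97.1%

A 4% increase multiplies by 1.04.
Then an 89.5% increase: 1.04 × 1.895 = 1.9708.
Overall factor 1.9708, i.e. 97.1%.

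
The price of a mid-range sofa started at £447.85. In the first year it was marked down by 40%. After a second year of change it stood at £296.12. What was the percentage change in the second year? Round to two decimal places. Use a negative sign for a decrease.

After the first year: £447.85 × 0.6 = £268.71.
Second-year multiplier: £296.12 ÷ £268.71 ≈ 1.102006.
That is a change of 10.20%.

10.20%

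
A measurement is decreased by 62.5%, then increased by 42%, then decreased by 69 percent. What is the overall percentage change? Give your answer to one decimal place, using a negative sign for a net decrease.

-83.5%

The combined multiplier is 0.375 × 1.42 × 0.31 = 0.165075.
That corresponds to a decrease of 83.5%.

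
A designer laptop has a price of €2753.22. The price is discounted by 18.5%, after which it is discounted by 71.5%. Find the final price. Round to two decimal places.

€639.50

Each change multiplies by a factor: 0.815 × 0.285 = 0.232275.
€2753.22 × 0.232275 = €639.5041755 ≈ €639.50.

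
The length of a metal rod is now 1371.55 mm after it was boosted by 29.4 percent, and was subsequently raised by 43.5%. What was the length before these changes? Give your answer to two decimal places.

738.63 mm

The overall multiplier applied was 1.294 × 1.435 = 1.85689.
So the original length was 1371.55 ÷ 1.85689 ≈ 738.63 mm.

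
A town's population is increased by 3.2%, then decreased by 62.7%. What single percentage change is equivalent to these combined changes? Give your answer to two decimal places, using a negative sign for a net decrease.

-61.51%

A 3.2% increase multiplies by 1.032.
Then a 62.7% decrease: 1.032 × 0.373 = 0.384936.
Overall factor 0.384936, i.e. -61.51%.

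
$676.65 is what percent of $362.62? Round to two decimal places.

186.60%

$676.65 ÷ $362.62 ≈ 186.60%.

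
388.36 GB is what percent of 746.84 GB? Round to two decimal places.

52.00%

388.36 GB ÷ 746.84 GB ≈ 52.00%.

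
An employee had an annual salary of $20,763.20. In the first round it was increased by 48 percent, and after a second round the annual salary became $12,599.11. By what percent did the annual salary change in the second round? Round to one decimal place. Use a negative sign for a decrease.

After the first round: $20,763.20 × 1.48 = $30729.536.
Second-round multiplier: $12,599.11 ÷ $30729.536 ≈ 0.41.
That is a change of -59.0%.

-59.0%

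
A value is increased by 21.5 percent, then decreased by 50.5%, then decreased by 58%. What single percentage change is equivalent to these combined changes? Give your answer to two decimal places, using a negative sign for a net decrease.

-74.74%

A 21.5% increase multiplies by 1.215.
Then a 50.5% decrease: 1.215 × 0.495 = 0.601425.
Then a 58% decrease: 0.601425 × 0.42 = 0.2525985.
Overall factor 0.2525985, i.e. -74.74%.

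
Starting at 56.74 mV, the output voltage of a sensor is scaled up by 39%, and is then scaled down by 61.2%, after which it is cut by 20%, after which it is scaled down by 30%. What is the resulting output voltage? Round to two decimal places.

17.14 mV

Each change multiplies by a factor: 1.39 × 0.388 × 0.8 × 0.7 = 0.3020192.
56.74 × 0.3020192 = 17.136569408 ≈ 17.14.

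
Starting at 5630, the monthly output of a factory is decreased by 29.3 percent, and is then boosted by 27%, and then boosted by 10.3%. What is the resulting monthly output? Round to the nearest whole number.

5576

29.3% decrease: 5630 × 0.707 = 3980.41.
Apply the 27% increase: 3980.41 × 1.27 = 5055.1207.
Apply the 10.3% increase: 5055.1207 × 1.103 = 5575.7981321 ≈ 5576.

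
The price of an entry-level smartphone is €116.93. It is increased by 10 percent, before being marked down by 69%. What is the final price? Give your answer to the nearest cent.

€39.87

Apply the 10% increase: €116.93 × 1.1 = €128.623.
After the 69% decrease: €128.623 × 0.31 = €39.87313 ≈ €39.87.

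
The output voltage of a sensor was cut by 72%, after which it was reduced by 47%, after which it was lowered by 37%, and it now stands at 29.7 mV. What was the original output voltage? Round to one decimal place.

317.7 mV

Undoing the 37% decrease: 29.7 ÷ 0.63 ≈ 47.142857.
Undoing the 47% decrease: 47.142857 ÷ 0.53 ≈ 88.948787.
Undoing the 72% decrease: 88.948787 ÷ 0.28 ≈ 317.7 mV.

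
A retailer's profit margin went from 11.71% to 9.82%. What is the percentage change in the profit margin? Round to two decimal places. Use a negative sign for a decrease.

The change is 9.82 − 11.71 = -1.89 percentage points.
Relative to the original 11.71%, that is -1.89 ÷ 11.71 ≈ -16.14%.

-16.14%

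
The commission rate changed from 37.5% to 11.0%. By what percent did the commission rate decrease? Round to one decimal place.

70.7%

The change is 11.0 − 37.5 = -26.5 percentage points.
Relative to the original 37.5%, that is -26.5 ÷ 37.5 ≈ -70.7%.
So the commission rate fell by 70.7%.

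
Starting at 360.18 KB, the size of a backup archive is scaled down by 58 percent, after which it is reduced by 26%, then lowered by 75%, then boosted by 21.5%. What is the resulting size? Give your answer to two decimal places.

34.00 KB

Each change multiplies by a factor: 0.42 × 0.74 × 0.25 × 1.215 = 0.0944055.
360.18 × 0.0944055 = 34.00297299 ≈ 34.00.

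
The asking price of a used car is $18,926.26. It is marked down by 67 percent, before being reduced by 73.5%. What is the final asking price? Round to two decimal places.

$1,655.10

Apply the 67% decrease: $18,926.26 × 0.33 = $6245.6658.
Apply the 73.5% decrease: $6245.6658 × 0.265 = $1655.101437 ≈ $1,655.10.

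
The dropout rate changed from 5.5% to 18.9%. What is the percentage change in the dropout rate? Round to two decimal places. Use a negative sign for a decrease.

243.64%

The change is 18.9 − 5.5 = 13.4 percentage points.
Relative to the original 5.5%, that is 13.4 ÷ 5.5 ≈ 243.64%.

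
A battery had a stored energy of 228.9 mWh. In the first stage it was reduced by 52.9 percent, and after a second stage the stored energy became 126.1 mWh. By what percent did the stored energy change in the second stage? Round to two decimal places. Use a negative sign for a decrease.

After the first stage: 228.9 × 0.471 = 107.8119.
Second-stage multiplier: 126.1 ÷ 107.8119 ≈ 1.16963.
That is a change of 16.96%.

16.96%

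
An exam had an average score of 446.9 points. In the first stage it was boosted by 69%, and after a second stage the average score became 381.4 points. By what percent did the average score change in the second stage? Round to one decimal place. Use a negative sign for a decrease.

-49.5%

After the first stage: 446.9 × 1.69 = 755.261.
Second-stage multiplier: 381.4 ÷ 755.261 ≈ 0.50499.
That is a change of -49.5%.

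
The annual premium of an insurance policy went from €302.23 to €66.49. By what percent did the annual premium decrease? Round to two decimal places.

78.00%

Change: €66.49 − €302.23 = -€235.74.
Relative to the original: -€235.74 ÷ €302.23 ≈ -78.00%.
So the annual premium decreased by 78.00%.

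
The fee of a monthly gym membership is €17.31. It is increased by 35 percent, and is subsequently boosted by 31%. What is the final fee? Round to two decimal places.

€30.61

Each change multiplies by a factor: 1.35 × 1.31 = 1.7685.
€17.31 × 1.7685 = €30.612735 ≈ €30.61.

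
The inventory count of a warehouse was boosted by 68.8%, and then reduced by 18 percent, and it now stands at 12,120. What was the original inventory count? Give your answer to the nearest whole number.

Undoing the 18% decrease: 12,120 ÷ 0.82 ≈ 14780.487805.
Undoing the 68.8% increase: 14780.487805 ÷ 1.688 ≈ 8,756.

8,756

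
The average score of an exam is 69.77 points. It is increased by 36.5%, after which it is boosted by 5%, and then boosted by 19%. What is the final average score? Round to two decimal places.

119.00 points

Each change multiplies by a factor: 1.365 × 1.05 × 1.19 = 1.7055675.
69.77 × 1.7055675 = 118.997444475 ≈ 119.00.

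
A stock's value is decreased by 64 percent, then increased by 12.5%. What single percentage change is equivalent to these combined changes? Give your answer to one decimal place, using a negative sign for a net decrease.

A 64% decrease multiplies by 0.36.
Then a 12.5% increase: 0.36 × 1.125 = 0.405.
Overall factor 0.405, i.e. -59.5%.

-59.5%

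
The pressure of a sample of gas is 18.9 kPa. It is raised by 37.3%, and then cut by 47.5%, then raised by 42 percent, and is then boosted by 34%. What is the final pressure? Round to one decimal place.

Each change multiplies by a factor: 1.373 × 0.525 × 1.42 × 1.34 = 1.37158581.
18.9 × 1.37158581 = 25.922971809 ≈ 25.9.

25.9 kPa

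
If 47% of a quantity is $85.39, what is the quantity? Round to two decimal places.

$181.68

$85.39 ÷ 0.47 ≈ $181.68.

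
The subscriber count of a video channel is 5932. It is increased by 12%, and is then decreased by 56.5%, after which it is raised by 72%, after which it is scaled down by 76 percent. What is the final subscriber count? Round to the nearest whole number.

1193

12% increase: 5932 × 1.12 = 6643.84.
56.5% decrease: 6643.84 × 0.435 = 2890.0704.
72% increase: 2890.0704 × 1.72 = 4970.921088.
76% decrease: 4970.921088 × 0.24 = 1193.02106112 ≈ 1193.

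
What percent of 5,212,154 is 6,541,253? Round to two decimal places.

6,541,253 ÷ 5,212,154 ≈ 125.50%.

125.50%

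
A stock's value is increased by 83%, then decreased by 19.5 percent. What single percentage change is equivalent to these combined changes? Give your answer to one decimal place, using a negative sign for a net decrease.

47.3%

An 83% increase multiplies by 1.83.
Then a 19.5% decrease: 1.83 × 0.805 = 1.47315.
Overall factor 1.47315, i.e. 47.3%.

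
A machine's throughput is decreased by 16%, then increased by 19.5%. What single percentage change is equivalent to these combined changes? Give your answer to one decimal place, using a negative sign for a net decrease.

The combined multiplier is 0.84 × 1.195 = 1.0038.
That corresponds to an increase of 0.4%.

0.4%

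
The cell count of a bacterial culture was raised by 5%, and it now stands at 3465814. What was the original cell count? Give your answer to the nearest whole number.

The overall multiplier applied was 1.05.
So the original cell count was 3465814 ÷ 1.05 ≈ 3300775.

3300775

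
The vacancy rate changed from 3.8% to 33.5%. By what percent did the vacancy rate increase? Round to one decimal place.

The change is 33.5 − 3.8 = 29.7 percentage points.
Relative to the original 3.8%, that is 29.7 ÷ 3.8 ≈ 781.6%.
So the vacancy rate rose by 781.6%.

781.6%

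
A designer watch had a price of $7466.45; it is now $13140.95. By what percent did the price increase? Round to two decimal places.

76.00%

Change: $13140.95 − $7466.45 = $5674.50.
Relative to the original: $5674.50 ÷ $7466.45 ≈ 76.00%.
So the price increased by 76.00%.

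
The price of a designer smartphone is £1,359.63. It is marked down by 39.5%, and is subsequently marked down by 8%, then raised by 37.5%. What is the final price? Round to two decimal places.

39.5% decrease: £1,359.63 × 0.605 = £822.57615.
Apply the 8% decrease: £822.57615 × 0.92 = £756.770058.
Apply the 37.5% increase: £756.770058 × 1.375 = £1040.55882975 ≈ £1,040.56.

£1,040.56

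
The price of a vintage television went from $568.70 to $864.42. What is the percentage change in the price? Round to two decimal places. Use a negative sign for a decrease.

Change: $864.42 − $568.70 = $295.72.
Relative to the original: $295.72 ÷ $568.70 ≈ 52.00%.

52.00%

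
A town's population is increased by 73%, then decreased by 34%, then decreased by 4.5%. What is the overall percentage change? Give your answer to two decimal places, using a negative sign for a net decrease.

A 73% increase multiplies by 1.73.
Then a 34% decrease: 1.73 × 0.66 = 1.1418.
Then a 4.5% decrease: 1.1418 × 0.955 = 1.090419.
Overall factor 1.090419, i.e. 9.04%.

9.04%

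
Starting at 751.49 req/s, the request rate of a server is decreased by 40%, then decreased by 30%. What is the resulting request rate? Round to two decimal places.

315.63 req/s

Apply the 40% decrease: 751.49 × 0.6 = 450.894.
Apply the 30% decrease: 450.894 × 0.7 = 315.6258 ≈ 315.63.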